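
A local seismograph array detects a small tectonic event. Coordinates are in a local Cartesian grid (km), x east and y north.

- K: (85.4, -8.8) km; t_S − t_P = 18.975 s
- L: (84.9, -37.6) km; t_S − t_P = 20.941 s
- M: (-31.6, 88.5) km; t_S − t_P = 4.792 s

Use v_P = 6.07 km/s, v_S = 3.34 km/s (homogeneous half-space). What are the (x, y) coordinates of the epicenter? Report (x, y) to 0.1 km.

Distance from S−P lag: d = Δt · v_P v_S / (v_P − v_S) = Δt · (6.07·3.34)/(6.07−3.34) ≈ 7.4263·Δt.
So d_K = 140.91, d_L = 155.51, d_M = 35.59 km.
Circle about each station: (x − 85.4)² + (y + 8.8)² = 140.91²; (x − 84.9)² + (y + 37.6)² = 155.51²; (x + 31.6)² + (y − 88.5)² = 35.59².
Subtracting pairs of circle equations eliminates x²+y² and gives linear equations (the radical axes):
-1.0 x − 57.6 y = -3076.56
-234.0 x + 194.6 y = 20049.19
Solving the 2×2 system: x ≈ -40.7, y ≈ 54.1 km.

x ≈ -40.7 km, y ≈ 54.1 km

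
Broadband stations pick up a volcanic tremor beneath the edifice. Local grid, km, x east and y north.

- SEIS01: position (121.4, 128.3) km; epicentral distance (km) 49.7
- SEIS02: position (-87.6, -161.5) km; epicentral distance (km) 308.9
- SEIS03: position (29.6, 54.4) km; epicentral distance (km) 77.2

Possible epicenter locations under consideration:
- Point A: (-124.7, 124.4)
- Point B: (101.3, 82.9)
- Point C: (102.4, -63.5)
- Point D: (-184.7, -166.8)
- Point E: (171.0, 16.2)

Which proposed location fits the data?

Point B

For each candidate, compare |candidate − station| to the reported distance:
Point A: residuals SEIS01 196.4, SEIS02 20.6, SEIS03 92.2 → max 196.4 km
Point B: residuals SEIS01 0.0, SEIS02 0.0, SEIS03 0.0 → max 0.0 km
Point C: residuals SEIS01 143.0, SEIS02 95.1, SEIS03 61.4 → max 143.0 km
Point D: residuals SEIS01 375.5, SEIS02 211.7, SEIS03 230.8 → max 375.5 km
Point E: residuals SEIS01 72.9, SEIS02 4.9, SEIS03 69.3 → max 72.9 km
Only Point B has all residuals ≈ 0.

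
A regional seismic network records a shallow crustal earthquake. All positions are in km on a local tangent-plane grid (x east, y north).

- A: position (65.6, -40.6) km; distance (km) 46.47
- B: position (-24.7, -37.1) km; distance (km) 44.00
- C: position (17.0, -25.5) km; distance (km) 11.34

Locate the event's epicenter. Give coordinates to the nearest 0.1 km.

Circle about each station: (x − 65.6)² + (y + 40.6)² = 46.47²; (x + 24.7)² + (y + 37.1)² = 44.00²; (x − 17.0)² + (y + 25.5)² = 11.34².
Subtracting pairs of circle equations eliminates x²+y² and gives linear equations (the radical axes):
-180.6 x + 7.0 y = -3741.76
-97.2 x + 30.2 y = -2981.60
Solving the 2×2 system: x ≈ 19.3, y ≈ -36.6 km.

(19.3, -36.6)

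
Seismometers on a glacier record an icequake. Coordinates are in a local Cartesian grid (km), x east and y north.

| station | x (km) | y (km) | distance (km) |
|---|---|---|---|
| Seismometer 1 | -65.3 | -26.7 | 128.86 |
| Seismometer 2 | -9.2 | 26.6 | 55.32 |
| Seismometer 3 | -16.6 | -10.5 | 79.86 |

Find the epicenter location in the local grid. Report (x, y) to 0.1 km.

Circle about each station: (x + 65.3)² + (y + 26.7)² = 128.86²; (x + 9.2)² + (y − 26.6)² = 55.32²; (x + 16.6)² + (y + 10.5)² = 79.86².
Subtracting the Seismometer 1 equation from the Seismometer 2 and Seismometer 3 equations removes the quadratic terms:
112.2 x + 106.6 y = 9359.82
97.4 x + 32.4 y = 5636.11
Solving the 2×2 system: x ≈ 44.1, y ≈ 41.4 km.
Check against Seismometer 1 (with the unrounded x, y): √((x + 65.3)²+(y + 26.7)²) = 128.86 ≈ 128.86 km. ✓

x ≈ 44.1 km, y ≈ 41.4 km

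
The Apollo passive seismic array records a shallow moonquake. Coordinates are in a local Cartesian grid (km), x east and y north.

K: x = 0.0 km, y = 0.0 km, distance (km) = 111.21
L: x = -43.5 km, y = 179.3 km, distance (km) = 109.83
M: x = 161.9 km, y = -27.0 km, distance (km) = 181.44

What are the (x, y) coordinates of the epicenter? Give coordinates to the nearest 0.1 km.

Circle about each station: x² + y² = 111.21²; (x + 43.5)² + (y − 179.3)² = 109.83²; (x − 161.9)² + (y + 27.0)² = 181.44².
Subtracting pairs of circle equations eliminates x²+y² and gives linear equations (the radical axes):
-87.0 x + 358.6 y = 34345.78
323.8 x − 54.0 y = 6387.80
Solving the 2×2 system: x ≈ 37.2, y ≈ 104.8 km.

x ≈ 37.2 km, y ≈ 104.8 km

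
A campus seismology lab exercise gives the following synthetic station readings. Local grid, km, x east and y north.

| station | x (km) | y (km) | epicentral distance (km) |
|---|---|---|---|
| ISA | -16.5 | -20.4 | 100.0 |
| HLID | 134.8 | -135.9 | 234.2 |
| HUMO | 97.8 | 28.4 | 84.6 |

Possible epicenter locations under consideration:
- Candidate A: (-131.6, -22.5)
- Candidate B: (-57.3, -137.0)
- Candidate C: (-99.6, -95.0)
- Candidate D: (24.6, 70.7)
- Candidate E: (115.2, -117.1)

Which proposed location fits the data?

For each candidate, compare |candidate − station| to the reported distance:
Candidate A: residuals ISA 15.1, HLID 55.3, HUMO 150.4 → max 150.4 km
Candidate B: residuals ISA 23.5, HLID 42.1, HUMO 142.1 → max 142.1 km
Candidate C: residuals ISA 11.7, HLID 3.7, HUMO 148.2 → max 148.2 km
Candidate D: residuals ISA 0.1, HLID 0.0, HUMO 0.1 → max 0.1 km
Candidate E: residuals ISA 63.4, HLID 207.0, HUMO 61.9 → max 207.0 km
Only Candidate D has all residuals ≈ 0.

Candidate D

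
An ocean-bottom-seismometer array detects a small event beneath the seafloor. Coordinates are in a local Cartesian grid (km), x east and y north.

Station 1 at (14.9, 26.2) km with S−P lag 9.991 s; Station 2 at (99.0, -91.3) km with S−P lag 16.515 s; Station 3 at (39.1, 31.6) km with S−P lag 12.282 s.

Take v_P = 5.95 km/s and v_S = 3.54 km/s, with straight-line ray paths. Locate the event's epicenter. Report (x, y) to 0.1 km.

Distance from S−P lag: d = Δt · v_P v_S / (v_P − v_S) = Δt · (5.95·3.54)/(5.95−3.54) ≈ 8.7398·Δt.
So d_Station 1 = 87.32, d_Station 2 = 144.34, d_Station 3 = 107.34 km.
Circle about each station: (x − 14.9)² + (y − 26.2)² = 87.32²; (x − 99.0)² + (y + 91.3)² = 144.34²; (x − 39.1)² + (y − 31.6)² = 107.34².
Subtracting pairs of circle equations eliminates x²+y² and gives linear equations (the radical axes):
168.2 x − 235.0 y = 4018.99
48.4 x + 10.8 y = -2278.17
Solving the 2×2 system: x ≈ -37.3, y ≈ -43.8 km.

x ≈ -37.3 km, y ≈ -43.8 km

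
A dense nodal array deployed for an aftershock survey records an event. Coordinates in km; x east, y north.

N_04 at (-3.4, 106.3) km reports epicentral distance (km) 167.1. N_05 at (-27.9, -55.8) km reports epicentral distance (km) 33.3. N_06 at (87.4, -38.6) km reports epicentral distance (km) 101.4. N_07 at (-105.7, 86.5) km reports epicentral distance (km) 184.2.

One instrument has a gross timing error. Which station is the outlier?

Solve using three stations at a time. Using N_04, N_05, N_07 (subtract circle equations pairwise → linear system) gives (x, y) ≈ (5.2, -60.6).
Distances from that point to each station vs reported:
  N_04: calculated 167.1 vs reported 167.1 → residual 0.0 km
  N_05: calculated 33.4 vs reported 33.3 → residual 0.1 km
  N_06: calculated 85.1 vs reported 101.4 → residual 16.3 km
  N_07: calculated 184.2 vs reported 184.2 → residual 0.0 km
N_04, N_05, N_07 are mutually consistent (residuals ≈ 0); N_06 is off by 16.3 km.

N_06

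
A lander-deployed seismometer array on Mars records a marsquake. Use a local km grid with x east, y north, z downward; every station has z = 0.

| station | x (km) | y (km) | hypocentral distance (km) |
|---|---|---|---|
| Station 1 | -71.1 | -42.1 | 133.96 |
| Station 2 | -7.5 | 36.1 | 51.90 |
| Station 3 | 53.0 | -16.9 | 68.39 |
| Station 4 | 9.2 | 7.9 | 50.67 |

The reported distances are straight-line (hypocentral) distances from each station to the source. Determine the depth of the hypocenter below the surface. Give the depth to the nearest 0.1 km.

35.0 km

Each station gives a sphere (x−x_i)² + (y−y_i)² + z² = d_i² (stations at z=0).
Subtracting the Station 1 sphere from Station 2 and Station 3: z² cancels, leaving linear equations in x and y:
127.2 x + 156.4 y = 9783.51
248.2 x + 50.4 y = 9535.08
Solving: x ≈ 30.801, y ≈ 37.504 km (keep extra digits for the depth step; rounded: 30.8, 37.5).
Then from the Station 1 sphere: z² = 133.96² − (x + 71.1)² − (y + 42.1)² with x = 30.801, y = 37.504, so z ≈ 34.995 ≈ 35.0 km.
Check against Station 4 (with the unrounded solution): distance 50.67 ≈ 50.67 km. ✓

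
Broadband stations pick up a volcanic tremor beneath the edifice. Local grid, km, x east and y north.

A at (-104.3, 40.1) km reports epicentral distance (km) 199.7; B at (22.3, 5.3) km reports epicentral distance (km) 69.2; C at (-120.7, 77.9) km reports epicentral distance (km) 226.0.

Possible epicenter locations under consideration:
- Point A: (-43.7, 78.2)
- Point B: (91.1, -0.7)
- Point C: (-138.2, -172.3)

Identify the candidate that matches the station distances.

Point B

For each candidate, compare |candidate − station| to the reported distance:
Point A: residuals A 128.1, B 29.1, C 149.0 → max 149.0 km
Point B: residuals A 0.1, B 0.1, C 0.1 → max 0.1 km
Point C: residuals A 15.4, B 170.2, C 24.8 → max 170.2 km
Only Point B has all residuals ≈ 0.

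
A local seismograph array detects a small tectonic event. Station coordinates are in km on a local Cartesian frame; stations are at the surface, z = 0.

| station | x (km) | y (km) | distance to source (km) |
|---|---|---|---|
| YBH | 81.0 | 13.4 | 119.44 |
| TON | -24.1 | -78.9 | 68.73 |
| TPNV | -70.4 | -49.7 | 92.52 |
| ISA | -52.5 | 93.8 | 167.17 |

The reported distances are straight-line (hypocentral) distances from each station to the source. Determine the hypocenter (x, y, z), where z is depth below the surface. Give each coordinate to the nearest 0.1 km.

Each station gives a sphere (x−x_i)² + (y−y_i)² + z² = d_i² (stations at z=0).
Subtracting the YBH sphere from TON and TPNV: z² cancels, leaving linear equations in x and y:
-210.2 x − 184.6 y = 9607.56
-302.8 x − 126.2 y = 6391.65
Solving: x ≈ 1.109, y ≈ -53.308 km (keep extra digits for the depth step; rounded: 1.1, -53.3).
Then from the YBH sphere: z² = 119.44² − (x − 81.0)² − (y − 13.4)² with x = 1.109, y = -53.308, so z ≈ 58.595 ≈ 58.6 km.

(1.1, -53.3, 58.6)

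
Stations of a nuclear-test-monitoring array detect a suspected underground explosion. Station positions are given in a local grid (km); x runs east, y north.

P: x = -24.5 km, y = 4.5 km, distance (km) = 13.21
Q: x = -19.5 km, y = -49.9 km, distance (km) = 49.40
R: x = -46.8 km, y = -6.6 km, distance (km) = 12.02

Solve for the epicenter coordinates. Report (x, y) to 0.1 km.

Circle about each station: (x + 24.5)² + (y − 4.5)² = 13.21²; (x + 19.5)² + (y + 49.9)² = 49.40²; (x + 46.8)² + (y + 6.6)² = 12.02².
Subtracting pairs of circle equations eliminates x²+y² and gives linear equations (the radical axes):
10.0 x − 108.8 y = -16.10
-44.6 x − 22.2 y = 1643.32
Solving the 2×2 system: x ≈ -35.3, y ≈ -3.1 km.
Check against P (with the unrounded x, y): √((x + 24.5)²+(y − 4.5)²) = 13.21 ≈ 13.21 km. ✓

-35.3 km east, -3.1 km north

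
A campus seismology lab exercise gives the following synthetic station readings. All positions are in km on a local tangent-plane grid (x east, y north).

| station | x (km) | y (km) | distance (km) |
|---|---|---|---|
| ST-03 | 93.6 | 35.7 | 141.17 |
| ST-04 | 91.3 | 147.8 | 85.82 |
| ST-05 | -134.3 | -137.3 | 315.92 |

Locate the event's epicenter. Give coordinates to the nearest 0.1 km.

Circle about each station: (x − 93.6)² + (y − 35.7)² = 141.17²; (x − 91.3)² + (y − 147.8)² = 85.82²; (x + 134.3)² + (y + 137.3)² = 315.92².
Subtracting the ST-03 equation from the ST-04 and ST-05 equations removes the quadratic terms:
-4.6 x + 224.2 y = 32708.98
-455.8 x − 346.0 y = -53024.15
Solving the 2×2 system: x ≈ 5.5, y ≈ 146.0 km.

x ≈ 5.5 km, y ≈ 146.0 km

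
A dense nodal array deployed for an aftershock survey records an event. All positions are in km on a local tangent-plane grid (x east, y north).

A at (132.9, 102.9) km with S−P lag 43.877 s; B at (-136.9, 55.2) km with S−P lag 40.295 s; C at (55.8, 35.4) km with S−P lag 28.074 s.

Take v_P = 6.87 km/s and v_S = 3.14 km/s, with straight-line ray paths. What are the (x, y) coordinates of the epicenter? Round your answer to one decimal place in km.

14.8 km east, -121.7 km north

Distance from S−P lag: d = Δt · v_P v_S / (v_P − v_S) = Δt · (6.87·3.14)/(6.87−3.14) ≈ 5.7833·Δt.
So d_A = 253.75, d_B = 233.04, d_C = 162.36 km.
Circle about each station: (x − 132.9)² + (y − 102.9)² = 253.75²; (x + 136.9)² + (y − 55.2)² = 233.04²; (x − 55.8)² + (y − 35.4)² = 162.36².
Subtracting the A equation from the B and C equations removes the quadratic terms:
-539.6 x − 95.4 y = 3619.25
-154.2 x − 135.0 y = 14144.27
Solving the 2×2 system: x ≈ 14.8, y ≈ -121.7 km.
Check against A (with the unrounded x, y): √((x − 132.9)²+(y − 102.9)²) = 253.74 ≈ 253.75 km. ✓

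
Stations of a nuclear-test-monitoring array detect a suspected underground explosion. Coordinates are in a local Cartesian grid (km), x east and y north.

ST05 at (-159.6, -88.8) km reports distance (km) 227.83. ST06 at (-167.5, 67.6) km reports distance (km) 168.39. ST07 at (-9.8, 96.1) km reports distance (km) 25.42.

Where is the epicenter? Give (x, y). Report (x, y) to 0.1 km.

Circle about each station: (x + 159.6)² + (y + 88.8)² = 227.83²; (x + 167.5)² + (y − 67.6)² = 168.39²; (x + 9.8)² + (y − 96.1)² = 25.42².
Subtracting the ST05 equation from the ST06 and ST07 equations removes the quadratic terms:
-15.8 x + 312.8 y = 22819.73
299.6 x + 369.8 y = 27233.98
Solving the 2×2 system: x ≈ 0.8, y ≈ 73.0 km.

x ≈ 0.8 km, y ≈ 73.0 km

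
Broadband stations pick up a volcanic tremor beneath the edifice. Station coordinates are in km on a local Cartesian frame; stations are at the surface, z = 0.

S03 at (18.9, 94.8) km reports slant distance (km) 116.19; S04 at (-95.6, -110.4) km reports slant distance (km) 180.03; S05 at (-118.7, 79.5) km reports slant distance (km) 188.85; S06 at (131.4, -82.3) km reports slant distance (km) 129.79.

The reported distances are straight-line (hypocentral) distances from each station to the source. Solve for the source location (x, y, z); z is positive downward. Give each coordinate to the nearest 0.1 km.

Each station gives a sphere (x−x_i)² + (y−y_i)² + z² = d_i² (stations at z=0).
Subtracting the S03 sphere from S04 and S05: z² cancels, leaving linear equations in x and y:
-229.0 x − 410.4 y = -6927.41
-275.2 x − 30.6 y = -11098.52
Solving: x ≈ 40.996, y ≈ -5.996 km (keep extra digits for the depth step; rounded: 41.0, -6.0).
Then from the S03 sphere: z² = 116.19² − (x − 18.9)² − (y − 94.8)² with x = 40.996, y = -5.996, so z ≈ 53.405 ≈ 53.4 km.

x ≈ 41.0 km, y ≈ -6.0 km, depth ≈ 53.4 km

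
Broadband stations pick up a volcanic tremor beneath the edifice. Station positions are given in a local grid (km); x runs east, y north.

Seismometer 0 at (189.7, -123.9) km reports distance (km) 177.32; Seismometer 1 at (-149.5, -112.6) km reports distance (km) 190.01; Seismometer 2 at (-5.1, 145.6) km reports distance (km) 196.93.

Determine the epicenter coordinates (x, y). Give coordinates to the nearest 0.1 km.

Circle about each station: (x − 189.7)² + (y + 123.9)² = 177.32²; (x + 149.5)² + (y + 112.6)² = 190.01²; (x + 5.1)² + (y − 145.6)² = 196.93².
Subtracting the Seismometer 0 equation from the Seismometer 1 and Seismometer 2 equations removes the quadratic terms:
-678.4 x + 22.6 y = -20969.71
-389.6 x + 539.0 y = -37450.97
Solving the 2×2 system: x ≈ 29.3, y ≈ -48.3 km.
Check against Seismometer 0 (with the unrounded x, y): √((x − 189.7)²+(y + 123.9)²) = 177.32 ≈ 177.32 km. ✓

x ≈ 29.3 km, y ≈ -48.3 km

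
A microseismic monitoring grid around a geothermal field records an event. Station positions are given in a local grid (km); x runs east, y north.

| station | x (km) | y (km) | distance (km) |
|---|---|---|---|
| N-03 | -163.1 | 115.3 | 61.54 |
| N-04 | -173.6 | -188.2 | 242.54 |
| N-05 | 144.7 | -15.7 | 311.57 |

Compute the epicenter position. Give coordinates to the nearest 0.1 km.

Circle about each station: (x + 163.1)² + (y − 115.3)² = 61.54²; (x + 173.6)² + (y + 188.2)² = 242.54²; (x − 144.7)² + (y + 15.7)² = 311.57².
Subtracting pairs of circle equations eliminates x²+y² and gives linear equations (the radical axes):
-21.0 x − 607.0 y = -29377.98
615.6 x − 262.0 y = -111999.81
Solving the 2×2 system: x ≈ -159.0, y ≈ 53.9 km.

-159.0 km east, 53.9 km north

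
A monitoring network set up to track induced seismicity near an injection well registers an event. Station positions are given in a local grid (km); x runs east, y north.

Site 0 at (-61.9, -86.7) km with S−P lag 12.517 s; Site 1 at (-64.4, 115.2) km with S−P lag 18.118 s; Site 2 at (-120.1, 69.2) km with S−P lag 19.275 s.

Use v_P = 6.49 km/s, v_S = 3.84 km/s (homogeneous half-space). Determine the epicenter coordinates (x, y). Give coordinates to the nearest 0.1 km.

Distance from S−P lag: d = Δt · v_P v_S / (v_P − v_S) = Δt · (6.49·3.84)/(6.49−3.84) ≈ 9.4044·Δt.
So d_Site 0 = 117.71, d_Site 1 = 170.39, d_Site 2 = 181.27 km.
Circle about each station: (x + 61.9)² + (y + 86.7)² = 117.71²; (x + 64.4)² + (y − 115.2)² = 170.39²; (x + 120.1)² + (y − 69.2)² = 181.27².
Subtracting the Site 0 equation from the Site 1 and Site 2 equations removes the quadratic terms:
-5.0 x + 403.8 y = -9107.21
-116.4 x + 311.8 y = -11139.02
Solving the 2×2 system: x ≈ 36.5, y ≈ -22.1 km.

(36.5, -22.1)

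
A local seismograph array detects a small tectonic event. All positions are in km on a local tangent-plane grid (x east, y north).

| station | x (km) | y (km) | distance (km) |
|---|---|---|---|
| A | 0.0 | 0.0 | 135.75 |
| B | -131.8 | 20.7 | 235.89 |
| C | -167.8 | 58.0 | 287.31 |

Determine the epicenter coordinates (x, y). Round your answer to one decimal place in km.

54.1 km east, -124.5 km north

Circle about each station: x² + y² = 135.75²; (x + 131.8)² + (y − 20.7)² = 235.89²; (x + 167.8)² + (y − 58.0)² = 287.31².
Subtracting pairs of circle equations eliminates x²+y² and gives linear equations (the radical axes):
-263.6 x + 41.4 y = -19416.30
-335.6 x + 116.0 y = -32598.13
Solving the 2×2 system: x ≈ 54.1, y ≈ -124.5 km.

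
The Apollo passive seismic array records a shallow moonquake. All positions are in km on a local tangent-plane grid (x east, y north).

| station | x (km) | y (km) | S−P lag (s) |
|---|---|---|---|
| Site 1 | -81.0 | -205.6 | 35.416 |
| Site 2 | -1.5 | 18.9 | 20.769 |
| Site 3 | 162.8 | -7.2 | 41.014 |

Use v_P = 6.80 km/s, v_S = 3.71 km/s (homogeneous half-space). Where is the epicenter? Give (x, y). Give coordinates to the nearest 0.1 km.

Distance from S−P lag: d = Δt · v_P v_S / (v_P − v_S) = Δt · (6.80·3.71)/(6.80−3.71) ≈ 8.1644·Δt.
So d_Site 1 = 289.15, d_Site 2 = 169.57, d_Site 3 = 334.85 km.
Circle about each station: (x + 81.0)² + (y + 205.6)² = 289.15²; (x + 1.5)² + (y − 18.9)² = 169.57²; (x − 162.8)² + (y + 7.2)² = 334.85².
Subtracting the Site 1 equation from the Site 2 and Site 3 equations removes the quadratic terms:
159.0 x + 449.0 y = 6380.84
487.6 x + 396.8 y = -50793.48
Solving the 2×2 system: x ≈ -162.6, y ≈ 71.8 km.

(-162.6, 71.8)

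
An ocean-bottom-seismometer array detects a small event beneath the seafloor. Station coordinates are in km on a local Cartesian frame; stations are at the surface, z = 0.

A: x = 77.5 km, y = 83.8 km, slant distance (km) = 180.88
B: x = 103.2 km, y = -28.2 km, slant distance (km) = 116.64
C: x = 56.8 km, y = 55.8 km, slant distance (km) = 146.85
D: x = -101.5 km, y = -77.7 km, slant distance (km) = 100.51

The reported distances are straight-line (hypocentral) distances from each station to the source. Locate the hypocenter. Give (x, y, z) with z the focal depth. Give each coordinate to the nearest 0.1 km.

x ≈ -1.5 km, y ≈ -78.6 km, depth ≈ 10.1 km

Each station gives a sphere (x−x_i)² + (y−y_i)² + z² = d_i² (stations at z=0).
Subtracting the A sphere from B and C: z² cancels, leaving linear equations in x and y:
51.4 x − 224.0 y = 17529.47
-41.4 x − 56.0 y = 4463.84
Solving: x ≈ -1.502, y ≈ -78.601 km (keep extra digits for the depth step; rounded: -1.5, -78.6).
Then from the A sphere: z² = 180.88² − (x − 77.5)² − (y − 83.8)² with x = -1.502, y = -78.601, so z ≈ 10.108 ≈ 10.1 km.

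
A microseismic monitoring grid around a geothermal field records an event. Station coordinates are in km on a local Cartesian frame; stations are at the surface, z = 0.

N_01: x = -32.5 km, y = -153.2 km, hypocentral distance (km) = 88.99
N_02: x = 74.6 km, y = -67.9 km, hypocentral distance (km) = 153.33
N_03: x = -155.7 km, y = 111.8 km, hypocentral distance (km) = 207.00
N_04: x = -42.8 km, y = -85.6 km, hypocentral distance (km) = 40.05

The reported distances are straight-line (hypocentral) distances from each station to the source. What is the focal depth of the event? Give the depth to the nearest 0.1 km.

z ≈ 19.5 km

Each station gives a sphere (x−x_i)² + (y−y_i)² + z² = d_i² (stations at z=0).
Subtracting the N_01 sphere from N_02 and N_03: z² cancels, leaving linear equations in x and y:
214.2 x + 170.6 y = -29941.79
-246.4 x + 530.0 y = -22714.54
Solving: x ≈ -77.101, y ≈ -78.703 km (keep extra digits for the depth step; rounded: -77.1, -78.7).
Then from the N_01 sphere: z² = 88.99² − (x + 32.5)² − (y + 153.2)² with x = -77.101, y = -78.703, so z ≈ 19.498 ≈ 19.5 km.
Check against N_04 (with the unrounded solution): distance 40.05 ≈ 40.05 km. ✓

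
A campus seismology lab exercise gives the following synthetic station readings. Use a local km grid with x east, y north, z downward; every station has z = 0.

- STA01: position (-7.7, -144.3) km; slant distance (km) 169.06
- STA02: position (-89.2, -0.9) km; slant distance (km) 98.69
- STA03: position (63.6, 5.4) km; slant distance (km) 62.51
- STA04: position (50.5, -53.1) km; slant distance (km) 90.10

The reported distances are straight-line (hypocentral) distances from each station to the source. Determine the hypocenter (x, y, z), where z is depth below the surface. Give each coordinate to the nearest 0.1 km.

Each station gives a sphere (x−x_i)² + (y−y_i)² + z² = d_i² (stations at z=0).
Subtracting the STA01 sphere from STA02 and STA03: z² cancels, leaving linear equations in x and y:
-163.0 x + 286.8 y = 5917.24
142.6 x + 299.4 y = 7866.12
Solving: x ≈ 5.400, y ≈ 23.701 km (keep extra digits for the depth step; rounded: 5.4, 23.7).
Then from the STA01 sphere: z² = 169.06² − (x + 7.7)² − (y + 144.3)² with x = 5.400, y = 23.701, so z ≈ 13.614 ≈ 13.6 km.

x ≈ 5.4 km, y ≈ 23.7 km, depth ≈ 13.6 km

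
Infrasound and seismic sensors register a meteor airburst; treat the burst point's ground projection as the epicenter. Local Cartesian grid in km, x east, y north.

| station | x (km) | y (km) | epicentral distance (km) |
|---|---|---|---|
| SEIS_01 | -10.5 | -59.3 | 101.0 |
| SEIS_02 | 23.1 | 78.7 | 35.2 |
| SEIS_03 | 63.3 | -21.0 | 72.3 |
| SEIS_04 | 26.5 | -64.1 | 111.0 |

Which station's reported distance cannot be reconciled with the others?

SEIS_01

Solve using three stations at a time. Using SEIS_02, SEIS_03, SEIS_04 (subtract circle equations pairwise → linear system) gives (x, y) ≈ (37.1, 46.4).
Distances from that point to each station vs reported:
  SEIS_01: calculated 115.9 vs reported 101.0 → residual 14.9 km
  SEIS_02: calculated 35.2 vs reported 35.2 → residual 0.0 km
  SEIS_03: calculated 72.3 vs reported 72.3 → residual 0.0 km
  SEIS_04: calculated 111.0 vs reported 111.0 → residual 0.0 km
SEIS_02, SEIS_03, SEIS_04 are mutually consistent (residuals ≈ 0); SEIS_01 is off by 14.9 km.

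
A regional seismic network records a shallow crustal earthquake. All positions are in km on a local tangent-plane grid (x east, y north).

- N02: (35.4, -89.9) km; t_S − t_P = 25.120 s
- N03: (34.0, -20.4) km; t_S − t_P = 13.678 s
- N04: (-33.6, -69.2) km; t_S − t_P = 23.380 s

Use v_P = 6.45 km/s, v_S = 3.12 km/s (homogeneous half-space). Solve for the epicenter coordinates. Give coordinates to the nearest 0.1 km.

x ≈ 20.8 km, y ≈ 61.2 km

Distance from S−P lag: d = Δt · v_P v_S / (v_P − v_S) = Δt · (6.45·3.12)/(6.45−3.12) ≈ 6.0432·Δt.
So d_N02 = 151.81, d_N03 = 82.66, d_N04 = 141.29 km.
Circle about each station: (x − 35.4)² + (y + 89.9)² = 151.81²; (x − 34.0)² + (y + 20.4)² = 82.66²; (x + 33.6)² + (y + 69.2)² = 141.29².
Subtracting pairs of circle equations eliminates x²+y² and gives linear equations (the radical axes):
-2.8 x + 139.0 y = 8450.59
-138.0 x + 41.4 y = -334.16
Solving the 2×2 system: x ≈ 20.8, y ≈ 61.2 km.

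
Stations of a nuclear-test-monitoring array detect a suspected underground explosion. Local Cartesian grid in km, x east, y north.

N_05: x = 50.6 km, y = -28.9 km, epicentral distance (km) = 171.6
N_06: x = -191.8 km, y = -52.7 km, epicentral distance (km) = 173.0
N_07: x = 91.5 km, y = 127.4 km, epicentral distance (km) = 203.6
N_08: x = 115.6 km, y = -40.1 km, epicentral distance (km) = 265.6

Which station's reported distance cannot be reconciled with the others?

Solve using three stations at a time. Using N_06, N_07, N_08 (subtract circle equations pairwise → linear system) gives (x, y) ≈ (-110.2, 99.7).
Distances from that point to each station vs reported:
  N_05: calculated 205.9 vs reported 171.6 → residual 34.3 km
  N_06: calculated 172.9 vs reported 173.0 → residual 0.1 km
  N_07: calculated 203.5 vs reported 203.6 → residual 0.1 km
  N_08: calculated 265.6 vs reported 265.6 → residual 0.0 km
N_06, N_07, N_08 are mutually consistent (residuals ≈ 0); N_05 is off by 34.3 km.

N_05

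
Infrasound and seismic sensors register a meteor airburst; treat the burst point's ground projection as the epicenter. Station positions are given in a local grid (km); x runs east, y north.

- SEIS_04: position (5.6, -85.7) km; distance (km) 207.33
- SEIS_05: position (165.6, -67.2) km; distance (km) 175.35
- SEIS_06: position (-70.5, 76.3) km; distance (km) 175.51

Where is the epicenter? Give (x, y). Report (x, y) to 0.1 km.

Circle about each station: (x − 5.6)² + (y + 85.7)² = 207.33²; (x − 165.6)² + (y + 67.2)² = 175.35²; (x + 70.5)² + (y − 76.3)² = 175.51².
Subtracting the SEIS_04 equation from the SEIS_05 and SEIS_06 equations removes the quadratic terms:
320.0 x + 37.0 y = 36801.46
-152.2 x + 324.0 y = 15598.06
Solving the 2×2 system: x ≈ 103.8, y ≈ 96.9 km.

(103.8, 96.9)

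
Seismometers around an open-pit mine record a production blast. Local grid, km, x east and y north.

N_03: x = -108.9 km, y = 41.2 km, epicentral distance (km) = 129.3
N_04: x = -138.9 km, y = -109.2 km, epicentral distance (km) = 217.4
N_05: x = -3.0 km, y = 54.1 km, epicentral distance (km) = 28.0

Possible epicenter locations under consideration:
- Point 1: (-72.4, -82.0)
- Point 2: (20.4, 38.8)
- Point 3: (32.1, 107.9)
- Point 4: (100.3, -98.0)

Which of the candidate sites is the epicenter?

Point 2

For each candidate, compare |candidate − station| to the reported distance:
Point 1: residuals N_03 0.8, N_04 145.6, N_05 124.8 → max 145.6 km
Point 2: residuals N_03 0.0, N_04 0.0, N_05 0.0 → max 0.0 km
Point 3: residuals N_03 26.7, N_04 59.0, N_05 36.2 → max 59.0 km
Point 4: residuals N_03 122.0, N_04 22.1, N_05 155.9 → max 155.9 km
Only Point 2 has all residuals ≈ 0.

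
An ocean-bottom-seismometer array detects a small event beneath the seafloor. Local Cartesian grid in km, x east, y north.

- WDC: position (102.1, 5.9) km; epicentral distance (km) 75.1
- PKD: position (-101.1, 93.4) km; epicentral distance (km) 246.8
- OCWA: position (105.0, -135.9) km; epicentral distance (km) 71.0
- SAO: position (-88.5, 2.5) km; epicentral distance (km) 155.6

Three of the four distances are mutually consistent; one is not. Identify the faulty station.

Solve using three stations at a time. Using WDC, PKD, OCWA (subtract circle equations pairwise → linear system) gives (x, y) ≈ (86.1, -67.5).
Distances from that point to each station vs reported:
  WDC: calculated 75.1 vs reported 75.1 → residual 0.0 km
  PKD: calculated 246.8 vs reported 246.8 → residual 0.0 km
  OCWA: calculated 71.0 vs reported 71.0 → residual 0.0 km
  SAO: calculated 188.1 vs reported 155.6 → residual 32.5 km
WDC, PKD, OCWA are mutually consistent (residuals ≈ 0); SAO is off by 32.5 km.

SAO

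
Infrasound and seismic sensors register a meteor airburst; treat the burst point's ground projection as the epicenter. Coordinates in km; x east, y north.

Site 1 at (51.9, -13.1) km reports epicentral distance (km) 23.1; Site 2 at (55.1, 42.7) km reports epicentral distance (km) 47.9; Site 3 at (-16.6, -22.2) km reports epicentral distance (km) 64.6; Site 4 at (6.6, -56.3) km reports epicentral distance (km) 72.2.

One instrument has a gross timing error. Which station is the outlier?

Site 2

Solve using three stations at a time. Using Site 1, Site 3, Site 4 (subtract circle equations pairwise → linear system) gives (x, y) ≈ (40.9, 7.2).
Distances from that point to each station vs reported:
  Site 1: calculated 23.1 vs reported 23.1 → residual 0.0 km
  Site 2: calculated 38.2 vs reported 47.9 → residual 9.7 km
  Site 3: calculated 64.6 vs reported 64.6 → residual 0.0 km
  Site 4: calculated 72.2 vs reported 72.2 → residual 0.0 km
Site 1, Site 3, Site 4 are mutually consistent (residuals ≈ 0); Site 2 is off by 9.7 km.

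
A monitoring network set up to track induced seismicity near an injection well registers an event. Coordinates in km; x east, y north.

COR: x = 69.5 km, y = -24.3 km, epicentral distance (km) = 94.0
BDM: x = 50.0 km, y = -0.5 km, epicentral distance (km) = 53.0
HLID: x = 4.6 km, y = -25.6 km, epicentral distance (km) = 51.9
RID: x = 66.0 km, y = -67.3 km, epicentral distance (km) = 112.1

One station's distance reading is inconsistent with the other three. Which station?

COR

Solve using three stations at a time. Using BDM, HLID, RID (subtract circle equations pairwise → linear system) gives (x, y) ≈ (4.3, 26.3).
Distances from that point to each station vs reported:
  COR: calculated 82.5 vs reported 94.0 → residual 11.5 km
  BDM: calculated 53.0 vs reported 53.0 → residual 0.0 km
  HLID: calculated 51.9 vs reported 51.9 → residual 0.0 km
  RID: calculated 112.1 vs reported 112.1 → residual 0.0 km
BDM, HLID, RID are mutually consistent (residuals ≈ 0); COR is off by 11.5 km.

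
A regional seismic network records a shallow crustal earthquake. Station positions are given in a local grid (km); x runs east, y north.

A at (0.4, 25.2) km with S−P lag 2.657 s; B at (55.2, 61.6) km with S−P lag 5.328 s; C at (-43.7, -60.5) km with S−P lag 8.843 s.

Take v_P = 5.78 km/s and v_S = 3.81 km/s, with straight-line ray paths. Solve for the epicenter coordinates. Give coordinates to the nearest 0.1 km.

25.8 km east, 9.8 km north

Distance from S−P lag: d = Δt · v_P v_S / (v_P − v_S) = Δt · (5.78·3.81)/(5.78−3.81) ≈ 11.1786·Δt.
So d_A = 29.70, d_B = 59.56, d_C = 98.85 km.
Circle about each station: (x − 0.4)² + (y − 25.2)² = 29.70²; (x − 55.2)² + (y − 61.6)² = 59.56²; (x + 43.7)² + (y + 60.5)² = 98.85².
Subtracting pairs of circle equations eliminates x²+y² and gives linear equations (the radical axes):
109.6 x + 72.8 y = 3541.10
-88.2 x − 171.4 y = -3954.49
Solving the 2×2 system: x ≈ 25.8, y ≈ 9.8 km.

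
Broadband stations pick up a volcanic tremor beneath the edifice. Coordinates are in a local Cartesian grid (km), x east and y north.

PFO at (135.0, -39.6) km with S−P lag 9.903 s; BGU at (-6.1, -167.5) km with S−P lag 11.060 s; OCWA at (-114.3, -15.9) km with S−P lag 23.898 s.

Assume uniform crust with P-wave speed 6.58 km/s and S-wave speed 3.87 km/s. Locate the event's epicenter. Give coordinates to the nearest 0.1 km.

Distance from S−P lag: d = Δt · v_P v_S / (v_P − v_S) = Δt · (6.58·3.87)/(6.58−3.87) ≈ 9.3965·Δt.
So d_PFO = 93.05, d_BGU = 103.93, d_OCWA = 224.56 km.
Circle about each station: (x − 135.0)² + (y + 39.6)² = 93.05²; (x + 6.1)² + (y + 167.5)² = 103.93²; (x + 114.3)² + (y + 15.9)² = 224.56².
Subtracting pairs of circle equations eliminates x²+y² and gives linear equations (the radical axes):
-282.2 x − 255.8 y = 6157.16
-498.6 x + 47.4 y = -48244.75
Solving the 2×2 system: x ≈ 85.5, y ≈ -118.4 km.
Check against PFO (with the unrounded x, y): √((x − 135.0)²+(y + 39.6)²) = 93.05 ≈ 93.05 km. ✓

85.5 km east, -118.4 km north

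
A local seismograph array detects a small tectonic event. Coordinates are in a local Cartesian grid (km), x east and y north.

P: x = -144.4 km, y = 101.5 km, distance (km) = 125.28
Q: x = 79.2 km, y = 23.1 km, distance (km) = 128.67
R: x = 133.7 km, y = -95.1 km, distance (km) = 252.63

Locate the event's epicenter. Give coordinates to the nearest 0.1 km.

Circle about each station: (x + 144.4)² + (y − 101.5)² = 125.28²; (x − 79.2)² + (y − 23.1)² = 128.67²; (x − 133.7)² + (y + 95.1)² = 252.63².
Subtracting the P equation from the Q and R equations removes the quadratic terms:
447.2 x − 156.8 y = -25208.25
556.2 x − 393.2 y = -52360.75
Solving the 2×2 system: x ≈ -19.2, y ≈ 106.0 km.

(-19.2, 106.0)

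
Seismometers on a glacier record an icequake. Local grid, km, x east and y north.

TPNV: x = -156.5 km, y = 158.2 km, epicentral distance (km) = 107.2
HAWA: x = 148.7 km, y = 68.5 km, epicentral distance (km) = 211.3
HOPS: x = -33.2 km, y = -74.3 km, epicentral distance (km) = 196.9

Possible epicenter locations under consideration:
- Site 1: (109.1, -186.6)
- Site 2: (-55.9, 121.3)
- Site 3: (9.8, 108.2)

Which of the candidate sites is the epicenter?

Site 2

For each candidate, compare |candidate − station| to the reported distance:
Site 1: residuals TPNV 328.0, HAWA 46.9, HOPS 15.6 → max 328.0 km
Site 2: residuals TPNV 0.0, HAWA 0.0, HOPS 0.0 → max 0.0 km
Site 3: residuals TPNV 66.5, HAWA 66.8, HOPS 9.4 → max 66.8 km
Only Site 2 has all residuals ≈ 0.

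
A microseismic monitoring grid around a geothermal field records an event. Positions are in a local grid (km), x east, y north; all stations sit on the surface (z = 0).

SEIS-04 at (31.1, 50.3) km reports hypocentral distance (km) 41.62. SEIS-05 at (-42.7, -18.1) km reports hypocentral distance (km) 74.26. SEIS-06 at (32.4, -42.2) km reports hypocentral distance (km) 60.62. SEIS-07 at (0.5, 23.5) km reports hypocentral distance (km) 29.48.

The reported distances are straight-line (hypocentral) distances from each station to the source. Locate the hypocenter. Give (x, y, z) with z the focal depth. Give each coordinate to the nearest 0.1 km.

(21.4, 14.4, 18.7)

Each station gives a sphere (x−x_i)² + (y−y_i)² + z² = d_i² (stations at z=0).
Subtracting the SEIS-04 sphere from SEIS-05 and SEIS-06: z² cancels, leaving linear equations in x and y:
-147.6 x − 136.8 y = -5128.72
2.6 x − 185.0 y = -2609.26
Solving: x ≈ 21.397, y ≈ 14.405 km (keep extra digits for the depth step; rounded: 21.4, 14.4).
Then from the SEIS-04 sphere: z² = 41.62² − (x − 31.1)² − (y − 50.3)² with x = 21.397, y = 14.405, so z ≈ 18.698 ≈ 18.7 km.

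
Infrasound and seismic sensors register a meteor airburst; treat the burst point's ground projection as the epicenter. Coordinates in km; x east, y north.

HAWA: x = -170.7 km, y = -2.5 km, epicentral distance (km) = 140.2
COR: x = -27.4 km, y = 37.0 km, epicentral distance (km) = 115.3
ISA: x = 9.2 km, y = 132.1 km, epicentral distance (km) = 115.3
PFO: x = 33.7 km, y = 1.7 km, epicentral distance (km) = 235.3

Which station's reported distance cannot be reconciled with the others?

PFO

Solve using three stations at a time. Using HAWA, COR, ISA (subtract circle equations pairwise → linear system) gives (x, y) ≈ (-105.6, 121.7).
Distances from that point to each station vs reported:
  HAWA: calculated 140.2 vs reported 140.2 → residual 0.0 km
  COR: calculated 115.3 vs reported 115.3 → residual 0.0 km
  ISA: calculated 115.3 vs reported 115.3 → residual 0.0 km
  PFO: calculated 183.9 vs reported 235.3 → residual 51.4 km
HAWA, COR, ISA are mutually consistent (residuals ≈ 0); PFO is off by 51.4 km.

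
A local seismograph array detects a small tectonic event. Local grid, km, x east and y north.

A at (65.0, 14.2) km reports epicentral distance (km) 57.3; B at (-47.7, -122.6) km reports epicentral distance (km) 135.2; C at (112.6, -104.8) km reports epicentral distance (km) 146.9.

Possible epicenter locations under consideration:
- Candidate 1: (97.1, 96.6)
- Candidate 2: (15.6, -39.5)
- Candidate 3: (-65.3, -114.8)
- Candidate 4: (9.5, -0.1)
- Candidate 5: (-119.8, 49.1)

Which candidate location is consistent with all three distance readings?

Candidate 4

For each candidate, compare |candidate − station| to the reported distance:
Candidate 1: residuals A 31.1, B 127.5, C 55.1 → max 127.5 km
Candidate 2: residuals A 15.7, B 30.7, C 30.0 → max 30.7 km
Candidate 3: residuals A 126.1, B 115.9, C 31.3 → max 126.1 km
Candidate 4: residuals A 0.0, B 0.0, C 0.0 → max 0.0 km
Candidate 5: residuals A 130.8, B 51.0, C 131.8 → max 131.8 km
Only Candidate 4 has all residuals ≈ 0.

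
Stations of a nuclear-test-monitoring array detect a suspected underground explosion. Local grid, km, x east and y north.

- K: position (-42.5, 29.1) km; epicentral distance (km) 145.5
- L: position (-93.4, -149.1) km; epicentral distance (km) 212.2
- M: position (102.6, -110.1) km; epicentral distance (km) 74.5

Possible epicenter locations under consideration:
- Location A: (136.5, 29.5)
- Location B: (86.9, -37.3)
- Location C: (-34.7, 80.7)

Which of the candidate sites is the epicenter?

Location B

For each candidate, compare |candidate − station| to the reported distance:
Location A: residuals K 33.5, L 78.9, M 69.2 → max 78.9 km
Location B: residuals K 0.1, L 0.1, M 0.0 → max 0.1 km
Location C: residuals K 93.3, L 25.0, M 160.6 → max 160.6 km
Only Location B has all residuals ≈ 0.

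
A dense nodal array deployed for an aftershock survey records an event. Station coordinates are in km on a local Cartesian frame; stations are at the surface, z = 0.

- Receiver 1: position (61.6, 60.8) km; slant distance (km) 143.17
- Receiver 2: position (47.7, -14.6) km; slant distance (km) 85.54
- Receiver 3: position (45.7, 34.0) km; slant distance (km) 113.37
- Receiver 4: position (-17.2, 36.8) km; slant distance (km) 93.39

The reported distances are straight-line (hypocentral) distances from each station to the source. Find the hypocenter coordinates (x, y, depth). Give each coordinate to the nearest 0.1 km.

(-22.4, -50.1, 33.8)

Each station gives a sphere (x−x_i)² + (y−y_i)² + z² = d_i² (stations at z=0).
Subtracting the Receiver 1 sphere from Receiver 2 and Receiver 3: z² cancels, leaving linear equations in x and y:
-27.8 x − 150.8 y = 8177.81
-31.8 x − 53.6 y = 3398.18
Solving: x ≈ -22.423, y ≈ -50.096 km (keep extra digits for the depth step; rounded: -22.4, -50.1).
Then from the Receiver 1 sphere: z² = 143.17² − (x − 61.6)² − (y − 60.8)² with x = -22.423, y = -50.096, so z ≈ 33.762 ≈ 33.8 km.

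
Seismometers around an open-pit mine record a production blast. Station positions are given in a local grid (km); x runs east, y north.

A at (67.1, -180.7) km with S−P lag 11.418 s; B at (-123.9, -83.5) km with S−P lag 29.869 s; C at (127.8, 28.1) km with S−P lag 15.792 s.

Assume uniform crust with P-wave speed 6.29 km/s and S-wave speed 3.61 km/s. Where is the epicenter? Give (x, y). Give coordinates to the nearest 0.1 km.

Distance from S−P lag: d = Δt · v_P v_S / (v_P − v_S) = Δt · (6.29·3.61)/(6.29−3.61) ≈ 8.4727·Δt.
So d_A = 96.74, d_B = 253.07, d_C = 133.80 km.
Circle about each station: (x − 67.1)² + (y + 180.7)² = 96.74²; (x + 123.9)² + (y + 83.5)² = 253.07²; (x − 127.8)² + (y − 28.1)² = 133.80².
Subtracting pairs of circle equations eliminates x²+y² and gives linear equations (the radical axes):
-382.0 x + 194.4 y = -69517.24
121.4 x + 417.6 y = -28576.26
Solving the 2×2 system: x ≈ 128.2, y ≈ -105.7 km.
Check against A (with the unrounded x, y): √((x − 67.1)²+(y + 180.7)²) = 96.74 ≈ 96.74 km. ✓

(128.2, -105.7)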